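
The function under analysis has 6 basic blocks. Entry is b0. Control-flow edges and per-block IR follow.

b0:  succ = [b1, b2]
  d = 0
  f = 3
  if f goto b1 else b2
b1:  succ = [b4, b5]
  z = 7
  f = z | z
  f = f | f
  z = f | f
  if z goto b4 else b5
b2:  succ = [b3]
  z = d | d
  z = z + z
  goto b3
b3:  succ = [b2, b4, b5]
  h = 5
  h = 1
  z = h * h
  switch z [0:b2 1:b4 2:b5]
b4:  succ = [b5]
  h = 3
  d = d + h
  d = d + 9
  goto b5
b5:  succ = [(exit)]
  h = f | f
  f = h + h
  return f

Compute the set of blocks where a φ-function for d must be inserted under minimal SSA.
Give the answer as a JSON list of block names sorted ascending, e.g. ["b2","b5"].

Answer: ["b5"]

Analysis:
idom tree: b1←b0 b2←b0 b3←b2 b4←b0 b5←b0
Join-block Dom:
  b2: preds {b0,b3}: {b0} ∩ {b0,b2,b3} = {b0}; idom=b0
  b4: preds {b1,b3}: {b0,b1} ∩ {b0,b2,b3} = {b0}; idom=b0
  b5: preds {b1,b3,b4}: {b0,b1} ∩ {b0,b2,b3} ∩ {b0,b4} = {b0}; idom=b0

Frontier:
  b2←b0: walk · to b0
  b2←b3: walk b3→b2 to b0
  b4←b1: walk b1 to b0
  b4←b3: walk b3→b2 to b0
  b5←b1: walk b1 to b0
  b5←b3: walk b3→b2 to b0
  b5←b4: walk b4 to b0
  DF(b0)=∅
  DF(b1)={b4,b5}
  DF(b2)={b2,b4,b5}
  DF(b3)={b2,b4,b5}
  DF(b4)={b5}
  DF(b5)=∅

φ for d: defs {b0,b4}
  DF⁺ = {b5}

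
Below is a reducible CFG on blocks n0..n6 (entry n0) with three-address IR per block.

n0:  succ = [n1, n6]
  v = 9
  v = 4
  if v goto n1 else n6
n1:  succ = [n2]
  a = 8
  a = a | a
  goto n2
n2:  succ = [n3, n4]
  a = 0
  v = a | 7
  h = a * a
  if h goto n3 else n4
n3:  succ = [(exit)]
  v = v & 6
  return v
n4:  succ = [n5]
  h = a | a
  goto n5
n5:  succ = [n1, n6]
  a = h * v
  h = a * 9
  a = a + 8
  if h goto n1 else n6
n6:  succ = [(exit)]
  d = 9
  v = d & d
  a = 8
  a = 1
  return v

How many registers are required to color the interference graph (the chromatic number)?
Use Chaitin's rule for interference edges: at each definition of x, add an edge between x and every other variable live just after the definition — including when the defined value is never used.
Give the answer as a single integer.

Answer: 3

Analysis:
Per-block:
  n0: {v} / ∅
  n1: {a} / ∅
  n2: {a,h,v} / ∅
  n3: {v} / {v}
  n4: {h} / {a}
  n5: {a,h} / {h,v}
  n6: {a,d,v} / ∅

Live sets:
  n0: in=∅ out=∅
  n1: in=∅ out=∅
  n2: in=∅ out={a,v}
  n3: in={v} out=∅
  n4: in={a,v} out={h,v}
  n5: in={h,v} out=∅
  n6: in=∅ out=∅

Interference:
  a: {h,v}
  d: ∅
  h: {a,v}
  v: {a,h}

Colouring:
  {a,h,v} pairwise interfere (3-clique) ⇒ χ ≥ 3
  assign a→c0 d→c0 h→c1 v→c2 — no edge inside a register ⇒ χ ≤ 3
  χ = 3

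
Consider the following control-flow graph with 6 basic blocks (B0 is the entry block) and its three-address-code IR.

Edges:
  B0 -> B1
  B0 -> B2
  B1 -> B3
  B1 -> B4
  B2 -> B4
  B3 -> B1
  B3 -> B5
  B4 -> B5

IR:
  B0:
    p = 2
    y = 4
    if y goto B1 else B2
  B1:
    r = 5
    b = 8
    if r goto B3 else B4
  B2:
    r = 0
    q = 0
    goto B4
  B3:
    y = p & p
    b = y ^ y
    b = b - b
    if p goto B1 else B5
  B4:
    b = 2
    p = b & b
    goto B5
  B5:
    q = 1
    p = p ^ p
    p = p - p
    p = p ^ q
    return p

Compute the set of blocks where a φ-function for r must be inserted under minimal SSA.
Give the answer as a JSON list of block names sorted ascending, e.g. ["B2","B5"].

Answer: ["B1", "B4", "B5"]

Working:
idom tree: B1←B0 B2←B0 B3←B1 B4←B0 B5←B0
Dom∩ at merges:
  B1: preds {B0,B3}: {B0} ∩ {B0,B1,B3} = {B0}; idom=B0
  B4: preds {B1,B2}: {B0,B1} ∩ {B0,B2} = {B0}; idom=B0
  B5: preds {B3,B4}: {B0,B1,B3} ∩ {B0,B4} = {B0}; idom=B0

DF derivation:
  B1←B0: walk · to B0
  B1←B3: walk B3→B1 to B0
  B4←B1: walk B1 to B0
  B4←B2: walk B2 to B0
  B5←B3: walk B3→B1 to B0
  B5←B4: walk B4 to B0
  B0: DF=∅
  B1: DF={B1,B4,B5}
  B2: DF={B4}
  B3: DF={B1,B5}
  B4: DF={B5}
  B5: DF=∅

φ for r: defs {B1,B2}
  DF⁺ = {B1,B4,B5}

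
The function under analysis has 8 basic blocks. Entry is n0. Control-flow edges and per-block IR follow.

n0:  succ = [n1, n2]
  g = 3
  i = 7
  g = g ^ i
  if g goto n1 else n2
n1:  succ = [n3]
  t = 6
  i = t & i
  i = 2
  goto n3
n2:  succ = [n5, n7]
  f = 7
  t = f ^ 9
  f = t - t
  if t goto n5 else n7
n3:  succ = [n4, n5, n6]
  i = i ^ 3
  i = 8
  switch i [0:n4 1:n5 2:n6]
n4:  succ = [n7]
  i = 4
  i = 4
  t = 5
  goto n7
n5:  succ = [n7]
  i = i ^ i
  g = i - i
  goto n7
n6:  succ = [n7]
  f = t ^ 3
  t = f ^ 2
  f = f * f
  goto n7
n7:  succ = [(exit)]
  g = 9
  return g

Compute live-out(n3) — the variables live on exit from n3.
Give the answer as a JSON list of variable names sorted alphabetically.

def/use:
  n0: {g,i} / ∅
  n1: {i,t} / {i}
  n2: {f,t} / ∅
  n3: {i} / {i}
  n4: {i,t} / ∅
  n5: {g,i} / {i}
  n6: {f,t} / {t}
  n7: {g} / ∅

Liveness:
  n0: in=∅ out={i}
  n1: in={i} out={i,t}
  n2: in={i} out={i}
  n3: in={i,t} out={i,t}
  n4: in=∅ out=∅
  n5: in={i} out=∅
  n6: in={t} out=∅
  n7: in=∅ out=∅

live-out(n3) = ["i", "t"]

Answer: ["i", "t"]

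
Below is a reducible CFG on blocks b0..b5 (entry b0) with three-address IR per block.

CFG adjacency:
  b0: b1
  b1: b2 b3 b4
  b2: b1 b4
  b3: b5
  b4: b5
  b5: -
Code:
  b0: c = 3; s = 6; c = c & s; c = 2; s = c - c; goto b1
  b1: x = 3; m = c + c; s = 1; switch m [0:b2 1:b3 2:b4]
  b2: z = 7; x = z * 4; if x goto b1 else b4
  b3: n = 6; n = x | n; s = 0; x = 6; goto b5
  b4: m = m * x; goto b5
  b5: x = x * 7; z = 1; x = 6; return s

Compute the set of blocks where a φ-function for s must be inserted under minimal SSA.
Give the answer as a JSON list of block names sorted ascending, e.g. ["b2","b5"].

Answer: ["b1", "b5"]

Analysis:
idom tree: b1←b0 b2←b1 b3←b1 b4←b1 b5←b1
Dom∩ at merges:
  b1: preds {b0,b2}: {b0} ∩ {b0,b1,b2} = {b0}; idom=b0
  b4: preds {b1,b2}: {b0,b1} ∩ {b0,b1,b2} = {b0,b1}; idom=b1
  b5: preds {b3,b4}: {b0,b1,b3} ∩ {b0,b1,b4} = {b0,b1}; idom=b1

Frontier:
  join b1 pred b0: · stop@b0
  join b1 pred b2: b2→b1 stop@b0
  join b4 pred b1: · stop@b1
  join b4 pred b2: b2 stop@b1
  join b5 pred b3: b3 stop@b1
  join b5 pred b4: b4 stop@b1
  DF(b0)=∅
  DF(b1)={b1}
  DF(b2)={b1,b4}
  DF(b3)={b5}
  DF(b4)={b5}
  DF(b5)=∅

φ for s: defs {b0,b1,b3}
  DF⁺ = {b1,b5}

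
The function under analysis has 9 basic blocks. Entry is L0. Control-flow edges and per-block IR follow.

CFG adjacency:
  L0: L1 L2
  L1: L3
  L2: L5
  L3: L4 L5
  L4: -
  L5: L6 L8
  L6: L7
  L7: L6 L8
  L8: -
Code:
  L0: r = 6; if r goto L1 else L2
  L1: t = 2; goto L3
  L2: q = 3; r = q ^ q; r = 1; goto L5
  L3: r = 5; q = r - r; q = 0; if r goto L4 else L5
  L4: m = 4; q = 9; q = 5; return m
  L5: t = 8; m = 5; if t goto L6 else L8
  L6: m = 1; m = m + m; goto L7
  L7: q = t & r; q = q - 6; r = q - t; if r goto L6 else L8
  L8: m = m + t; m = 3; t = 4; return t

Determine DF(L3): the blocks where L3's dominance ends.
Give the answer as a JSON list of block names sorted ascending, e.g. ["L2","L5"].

idom tree: L1←L0 L2←L0 L3←L1 L4←L3 L5←L0 L6←L5 L7←L6 L8←L5
Dom∩ at merges:
  L5: preds {L2,L3}: {L0,L2} ∩ {L0,L1,L3} = {L0}; idom=L0
  L6: preds {L5,L7}: {L0,L5} ∩ {L0,L5,L6,L7} = {L0,L5}; idom=L5
  L8: preds {L5,L7}: {L0,L5} ∩ {L0,L5,L6,L7} = {L0,L5}; idom=L5

DF derivation:
  join L5 pred L2: L2 stop@L0
  join L5 pred L3: L3→L1 stop@L0
  join L6 pred L5: · stop@L5
  join L6 pred L7: L7→L6 stop@L5
  join L8 pred L5: · stop@L5
  join L8 pred L7: L7→L6 stop@L5
  L0 → ∅
  L1 → {L5}
  L2 → {L5}
  L3 → {L5}
  L4 → ∅
  L5 → ∅
  L6 → {L6,L8}
  L7 → {L6,L8}
  L8 → ∅

DF(L3) = ["L5"]

Answer: ["L5"]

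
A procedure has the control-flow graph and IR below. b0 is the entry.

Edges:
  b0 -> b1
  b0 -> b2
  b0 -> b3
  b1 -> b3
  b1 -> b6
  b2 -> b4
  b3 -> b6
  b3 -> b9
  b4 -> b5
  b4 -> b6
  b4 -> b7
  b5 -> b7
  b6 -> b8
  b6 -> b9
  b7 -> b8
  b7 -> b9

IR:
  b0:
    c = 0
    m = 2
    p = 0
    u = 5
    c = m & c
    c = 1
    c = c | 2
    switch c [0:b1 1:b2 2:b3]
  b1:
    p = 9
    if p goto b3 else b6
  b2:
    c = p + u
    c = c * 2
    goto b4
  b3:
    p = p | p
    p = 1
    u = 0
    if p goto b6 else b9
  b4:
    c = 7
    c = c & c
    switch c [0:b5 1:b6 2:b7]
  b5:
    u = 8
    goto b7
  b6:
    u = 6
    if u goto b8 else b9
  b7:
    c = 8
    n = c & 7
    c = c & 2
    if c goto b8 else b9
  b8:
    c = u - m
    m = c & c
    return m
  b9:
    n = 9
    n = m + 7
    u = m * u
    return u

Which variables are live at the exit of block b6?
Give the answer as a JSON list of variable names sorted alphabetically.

Block summaries:
  b0: def={c,m,p,u} ue=∅
  b1: def={p} ue=∅
  b2: def={c} ue={p,u}
  b3: def={p,u} ue={p}
  b4: def={c} ue=∅
  b5: def={u} ue=∅
  b6: def={u} ue=∅
  b7: def={c,n} ue=∅
  b8: def={c,m} ue={m,u}
  b9: def={n,u} ue={m,u}

Backward fixpoint:
  live b0: ∅→{m,p,u}
  live b1: {m}→{m,p}
  live b2: {m,p,u}→{m,u}
  live b3: {m,p}→{m,u}
  live b4: {m,u}→{m,u}
  live b5: {m}→{m,u}
  live b6: {m}→{m,u}
  live b7: {m,u}→{m,u}
  live b8: {m,u}→∅
  live b9: {m,u}→∅

live-out(b6) = ["m", "u"]

Answer: ["m", "u"]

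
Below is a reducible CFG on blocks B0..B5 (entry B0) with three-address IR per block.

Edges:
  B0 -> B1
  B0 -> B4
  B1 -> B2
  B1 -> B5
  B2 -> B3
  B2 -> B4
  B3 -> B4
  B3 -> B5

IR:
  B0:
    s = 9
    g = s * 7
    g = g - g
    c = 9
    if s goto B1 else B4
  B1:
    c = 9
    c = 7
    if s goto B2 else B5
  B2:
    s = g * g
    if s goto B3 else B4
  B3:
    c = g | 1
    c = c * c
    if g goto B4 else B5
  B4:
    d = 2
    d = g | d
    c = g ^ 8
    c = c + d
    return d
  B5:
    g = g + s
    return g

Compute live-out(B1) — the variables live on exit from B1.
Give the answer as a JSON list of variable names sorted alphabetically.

Answer: ["g", "s"]

Derivation:
def/use:
  B0 def {c,g,s} use ∅
  B1 def {c} use {s}
  B2 def {s} use {g}
  B3 def {c} use {g}
  B4 def {c,d} use {g}
  B5 def {g} use {g,s}

Liveness:
  live B0: ∅→{g,s}
  live B1: {g,s}→{g,s}
  live B2: {g}→{g,s}
  live B3: {g,s}→{g,s}
  live B4: {g}→∅
  live B5: {g,s}→∅

live-out(B1) = ["g", "s"]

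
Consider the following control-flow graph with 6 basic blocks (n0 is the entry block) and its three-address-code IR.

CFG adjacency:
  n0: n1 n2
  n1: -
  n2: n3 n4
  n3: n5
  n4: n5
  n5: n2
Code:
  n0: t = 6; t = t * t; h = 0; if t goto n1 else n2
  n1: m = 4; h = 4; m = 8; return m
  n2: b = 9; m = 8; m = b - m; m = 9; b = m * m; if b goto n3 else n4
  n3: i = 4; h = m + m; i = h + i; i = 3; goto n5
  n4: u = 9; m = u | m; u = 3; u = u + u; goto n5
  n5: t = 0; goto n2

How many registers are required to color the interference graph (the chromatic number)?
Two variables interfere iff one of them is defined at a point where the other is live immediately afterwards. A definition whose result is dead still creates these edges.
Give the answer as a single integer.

Answer: 2

Analysis:
def/use:
  n0: {h,t} / ∅
  n1: {h,m} / ∅
  n2: {b,m} / ∅
  n3: {h,i} / {m}
  n4: {m,u} / {m}
  n5: {t} / ∅

Live sets:
  live n0: ∅→∅
  live n1: ∅→∅
  live n2: ∅→{m}
  live n3: {m}→∅
  live n4: {m}→∅
  live n5: ∅→∅

Conflict graph:
  b — {m}
  h — {i,t}
  i — {h,m}
  m — {b,i,u}
  t — {h}
  u — {m}

Chromatic number:
  clique {b,m} ⇒ need ≥ 2
  2-colouring: r0={h,m}  r1={b,i,t,u}
  χ = 2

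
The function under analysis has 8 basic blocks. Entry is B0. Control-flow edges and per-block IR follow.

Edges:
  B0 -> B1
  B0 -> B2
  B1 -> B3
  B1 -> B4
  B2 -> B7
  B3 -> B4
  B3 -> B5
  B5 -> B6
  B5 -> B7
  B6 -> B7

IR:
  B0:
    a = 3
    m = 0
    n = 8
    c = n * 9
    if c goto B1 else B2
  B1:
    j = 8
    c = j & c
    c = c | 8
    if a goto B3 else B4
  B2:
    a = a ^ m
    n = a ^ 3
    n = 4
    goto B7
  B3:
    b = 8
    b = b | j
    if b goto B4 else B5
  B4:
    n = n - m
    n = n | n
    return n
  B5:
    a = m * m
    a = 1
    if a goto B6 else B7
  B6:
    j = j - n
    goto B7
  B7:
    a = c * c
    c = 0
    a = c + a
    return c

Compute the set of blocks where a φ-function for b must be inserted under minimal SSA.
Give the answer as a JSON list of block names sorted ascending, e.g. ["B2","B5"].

idom tree: B1←B0 B2←B0 B3←B1 B4←B1 B5←B3 B6←B5 B7←B0
Dom∩ at merges:
  B4: preds {B1,B3}: {B0,B1} ∩ {B0,B1,B3} = {B0,B1}; idom=B1
  B7: preds {B2,B5,B6}: {B0,B2} ∩ {B0,B1,B3,B5} ∩ {B0,B1,B3,B5,B6} = {B0}; idom=B0

Frontier:
  join B4 pred B1: · stop@B1
  join B4 pred B3: B3 stop@B1
  join B7 pred B2: B2 stop@B0
  join B7 pred B5: B5→B3→B1 stop@B0
  join B7 pred B6: B6→B5→B3→B1 stop@B0
  DF(B0)=∅
  DF(B1)={B7}
  DF(B2)={B7}
  DF(B3)={B4,B7}
  DF(B4)=∅
  DF(B5)={B7}
  DF(B6)={B7}
  DF(B7)=∅

φ for b: defs {B3}
  DF⁺ = {B4,B7}

Answer: ["B4", "B7"]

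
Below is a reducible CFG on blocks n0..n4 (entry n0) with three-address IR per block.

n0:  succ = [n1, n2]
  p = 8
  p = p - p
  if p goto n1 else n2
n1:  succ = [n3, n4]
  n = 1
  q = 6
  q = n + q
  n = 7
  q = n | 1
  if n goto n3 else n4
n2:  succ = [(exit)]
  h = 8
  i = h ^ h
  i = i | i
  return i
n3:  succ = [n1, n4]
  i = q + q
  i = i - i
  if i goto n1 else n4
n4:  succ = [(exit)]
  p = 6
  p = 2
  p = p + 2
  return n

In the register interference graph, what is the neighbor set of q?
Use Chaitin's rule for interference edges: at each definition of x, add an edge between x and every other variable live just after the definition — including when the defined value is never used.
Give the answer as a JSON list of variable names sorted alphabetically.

Block summaries:
  n0: def={p} ue=∅
  n1: def={n,q} ue=∅
  n2: def={h,i} ue=∅
  n3: def={i} ue={q}
  n4: def={p} ue={n}

Backward fixpoint:
  n0 li=∅ lo=∅
  n1 li=∅ lo={n,q}
  n2 li=∅ lo=∅
  n3 li={n,q} lo={n}
  n4 li={n} lo=∅

Interfere edges:
  h: ∅
  i: {n}
  n: {i,p,q}
  p: {n}
  q: {n}

N(q) = ["n"]

Answer: ["n"]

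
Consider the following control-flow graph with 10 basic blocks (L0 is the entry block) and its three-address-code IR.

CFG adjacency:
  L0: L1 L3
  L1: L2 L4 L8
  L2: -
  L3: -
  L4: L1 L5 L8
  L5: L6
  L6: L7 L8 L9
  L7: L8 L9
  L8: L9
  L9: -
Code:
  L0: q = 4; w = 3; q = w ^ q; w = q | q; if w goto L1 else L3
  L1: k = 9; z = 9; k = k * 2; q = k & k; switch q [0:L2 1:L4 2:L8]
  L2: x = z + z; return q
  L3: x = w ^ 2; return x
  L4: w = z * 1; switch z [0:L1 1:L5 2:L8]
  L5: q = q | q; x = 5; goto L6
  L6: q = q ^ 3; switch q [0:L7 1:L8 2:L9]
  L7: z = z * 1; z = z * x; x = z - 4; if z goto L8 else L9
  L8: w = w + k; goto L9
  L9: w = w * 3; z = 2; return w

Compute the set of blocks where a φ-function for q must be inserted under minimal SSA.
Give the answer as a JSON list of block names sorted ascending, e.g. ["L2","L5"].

Answer: ["L1", "L8", "L9"]

Working:
idom tree: L1←L0 L2←L1 L3←L0 L4←L1 L5←L4 L6←L5 L7←L6 L8←L1 L9←L1
Dom at joins:
  L1: preds {L0,L4}: {L0} ∩ {L0,L1,L4} = {L0}; idom=L0
  L8: preds {L1,L4,L6,L7}: {L0,L1} ∩ {L0,L1,L4} ∩ {L0,L1,L4,L5,L6} ∩ {L0,L1,L4,L5,L6,L7} = {L0,L1}; idom=L1
  L9: preds {L6,L7,L8}: {L0,L1,L4,L5,L6} ∩ {L0,L1,L4,L5,L6,L7} ∩ {L0,L1,L8} = {L0,L1}; idom=L1

Frontier:
  join L1 pred L0: · stop@L0
  join L1 pred L4: L4→L1 stop@L0
  join L8 pred L1: · stop@L1
  join L8 pred L4: L4 stop@L1
  join L8 pred L6: L6→L5→L4 stop@L1
  join L8 pred L7: L7→L6→L5→L4 stop@L1
  join L9 pred L6: L6→L5→L4 stop@L1
  join L9 pred L7: L7→L6→L5→L4 stop@L1
  join L9 pred L8: L8 stop@L1
  DF(L0)=∅
  DF(L1)={L1}
  DF(L2)=∅
  DF(L3)=∅
  DF(L4)={L1,L8,L9}
  DF(L5)={L8,L9}
  DF(L6)={L8,L9}
  DF(L7)={L8,L9}
  DF(L8)={L9}
  DF(L9)=∅

φ for q: defs {L0,L1,L5,L6}
  DF⁺ = {L1,L8,L9}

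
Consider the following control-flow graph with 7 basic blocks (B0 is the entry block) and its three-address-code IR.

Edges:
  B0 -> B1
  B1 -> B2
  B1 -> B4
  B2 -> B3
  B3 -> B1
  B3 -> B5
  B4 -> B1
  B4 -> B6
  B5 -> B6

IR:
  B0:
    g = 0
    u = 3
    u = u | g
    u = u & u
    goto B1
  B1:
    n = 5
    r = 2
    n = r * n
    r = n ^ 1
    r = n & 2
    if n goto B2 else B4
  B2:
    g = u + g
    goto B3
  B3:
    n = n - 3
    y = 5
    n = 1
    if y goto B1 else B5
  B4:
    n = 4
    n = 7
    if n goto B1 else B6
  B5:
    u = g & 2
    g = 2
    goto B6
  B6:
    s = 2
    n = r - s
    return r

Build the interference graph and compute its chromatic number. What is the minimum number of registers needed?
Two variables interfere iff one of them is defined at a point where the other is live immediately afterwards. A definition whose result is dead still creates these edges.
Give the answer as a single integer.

Answer: 5

Analysis:
def/use:
  B0: def={g,u} ue=∅
  B1: def={n,r} ue=∅
  B2: def={g} ue={g,u}
  B3: def={n,y} ue={n}
  B4: def={n} ue=∅
  B5: def={g,u} ue={g}
  B6: def={n,s} ue={r}

Live sets:
  live B0: ∅→{g,u}
  live B1: {g,u}→{g,n,r,u}
  live B2: {g,n,r,u}→{g,n,r,u}
  live B3: {g,n,r,u}→{g,r,u}
  live B4: {g,r,u}→{g,r,u}
  live B5: {g,r}→{r}
  live B6: {r}→∅

Interfere edges:
  g↔{n,r,u,y}
  n↔{g,r,u,y}
  r↔{g,n,s,u,y}
  s↔{r}
  u↔{g,n,r,y}
  y↔{g,n,r,u}

Colouring:
  clique {g,n,r,u,y} ⇒ need ≥ 5
  assign g→R1 n→R2 r→R0 s→R1 u→R3 y→R4 — no edge inside a register ⇒ χ ≤ 5
  χ = 5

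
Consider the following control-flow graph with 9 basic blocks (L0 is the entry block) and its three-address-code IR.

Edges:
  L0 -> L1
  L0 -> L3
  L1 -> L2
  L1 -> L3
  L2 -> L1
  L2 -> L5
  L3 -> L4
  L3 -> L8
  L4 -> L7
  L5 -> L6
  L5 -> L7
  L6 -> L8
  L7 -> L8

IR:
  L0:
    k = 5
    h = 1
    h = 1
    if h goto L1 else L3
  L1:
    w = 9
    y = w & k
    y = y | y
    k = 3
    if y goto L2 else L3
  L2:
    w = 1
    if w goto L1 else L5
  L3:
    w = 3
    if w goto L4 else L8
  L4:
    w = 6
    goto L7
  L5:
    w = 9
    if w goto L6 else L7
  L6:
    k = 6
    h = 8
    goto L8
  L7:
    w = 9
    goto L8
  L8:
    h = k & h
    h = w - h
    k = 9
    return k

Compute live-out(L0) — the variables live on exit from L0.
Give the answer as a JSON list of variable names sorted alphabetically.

def/use:
  L0: def={h,k} ue=∅
  L1: def={k,w,y} ue={k}
  L2: def={w} ue=∅
  L3: def={w} ue=∅
  L4: def={w} ue=∅
  L5: def={w} ue=∅
  L6: def={h,k} ue=∅
  L7: def={w} ue=∅
  L8: def={h,k} ue={h,k,w}

Backward fixpoint:
  L0: in=∅ out={h,k}
  L1: in={h,k} out={h,k}
  L2: in={h,k} out={h,k}
  L3: in={h,k} out={h,k,w}
  L4: in={h,k} out={h,k}
  L5: in={h,k} out={h,k,w}
  L6: in={w} out={h,k,w}
  L7: in={h,k} out={h,k,w}
  L8: in={h,k,w} out=∅

live-out(L0) = ["h", "k"]

Answer: ["h", "k"]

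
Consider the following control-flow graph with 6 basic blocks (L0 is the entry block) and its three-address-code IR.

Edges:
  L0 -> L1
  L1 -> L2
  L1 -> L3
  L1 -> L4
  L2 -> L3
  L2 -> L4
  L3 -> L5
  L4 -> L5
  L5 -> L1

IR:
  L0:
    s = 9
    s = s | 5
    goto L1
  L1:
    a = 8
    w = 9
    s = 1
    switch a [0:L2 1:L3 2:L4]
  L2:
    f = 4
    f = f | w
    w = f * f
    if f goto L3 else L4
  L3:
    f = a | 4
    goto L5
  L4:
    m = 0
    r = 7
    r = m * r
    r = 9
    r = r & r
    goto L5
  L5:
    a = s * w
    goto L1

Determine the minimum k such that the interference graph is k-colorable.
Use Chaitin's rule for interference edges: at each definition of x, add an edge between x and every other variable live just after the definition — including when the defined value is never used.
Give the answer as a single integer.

Answer: 4

Working:
def/use:
  L0 def {s} use ∅
  L1 def {a,s,w} use ∅
  L2 def {f,w} use {w}
  L3 def {f} use {a}
  L4 def {m,r} use ∅
  L5 def {a} use {s,w}

Live sets:
  live L0: ∅→∅
  live L1: ∅→{a,s,w}
  live L2: {a,s,w}→{a,s,w}
  live L3: {a,s,w}→{s,w}
  live L4: {s,w}→{s,w}
  live L5: {s,w}→∅

Interfere edges:
  a — {f,s,w}
  f — {a,s,w}
  m — {r,s,w}
  r — {m,s,w}
  s — {a,f,m,r,w}
  w — {a,f,m,r,s}

Colouring:
  lower bound: {a,f,s,w} mutually conflict ⇒ χ ≥ 4
  assign a→R2 f→R3 m→R2 r→R3 s→R0 w→R1 — no edge inside a register ⇒ χ ≤ 4
  χ = 4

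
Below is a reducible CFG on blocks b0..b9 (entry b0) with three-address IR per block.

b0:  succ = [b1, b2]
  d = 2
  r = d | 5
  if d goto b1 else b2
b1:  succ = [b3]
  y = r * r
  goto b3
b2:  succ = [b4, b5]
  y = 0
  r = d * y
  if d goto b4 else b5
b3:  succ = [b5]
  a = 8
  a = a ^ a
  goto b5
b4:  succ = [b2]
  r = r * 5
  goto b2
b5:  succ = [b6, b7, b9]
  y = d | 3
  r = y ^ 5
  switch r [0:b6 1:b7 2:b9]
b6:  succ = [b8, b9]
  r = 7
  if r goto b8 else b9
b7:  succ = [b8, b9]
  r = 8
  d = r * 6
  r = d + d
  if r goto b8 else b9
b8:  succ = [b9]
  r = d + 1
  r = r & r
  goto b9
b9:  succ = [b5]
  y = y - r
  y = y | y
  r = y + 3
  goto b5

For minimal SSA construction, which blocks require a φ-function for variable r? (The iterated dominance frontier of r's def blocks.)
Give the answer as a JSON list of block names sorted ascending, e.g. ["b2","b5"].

Answer: ["b2", "b5", "b8", "b9"]

Working:
idom tree: b1←b0 b2←b0 b3←b1 b4←b2 b5←b0 b6←b5 b7←b5 b8←b5 b9←b5
Dom at joins:
  b2: preds {b0,b4}: {b0} ∩ {b0,b2,b4} = {b0}; idom=b0
  b5: preds {b2,b3,b9}: {b0,b2} ∩ {b0,b1,b3} ∩ {b0,b5,b9} = {b0}; idom=b0
  b8: preds {b6,b7}: {b0,b5,b6} ∩ {b0,b5,b7} = {b0,b5}; idom=b5
  b9: preds {b5,b6,b7,b8}: {b0,b5} ∩ {b0,b5,b6} ∩ {b0,b5,b7} ∩ {b0,b5,b8} = {b0,b5}; idom=b5

Frontier:
  b2←b0: walk · to b0
  b2←b4: walk b4→b2 to b0
  b5←b2: walk b2 to b0
  b5←b3: walk b3→b1 to b0
  b5←b9: walk b9→b5 to b0
  b8←b6: walk b6 to b5
  b8←b7: walk b7 to b5
  b9←b5: walk · to b5
  b9←b6: walk b6 to b5
  b9←b7: walk b7 to b5
  b9←b8: walk b8 to b5
  b0: DF=∅
  b1: DF={b5}
  b2: DF={b2,b5}
  b3: DF={b5}
  b4: DF={b2}
  b5: DF={b5}
  b6: DF={b8,b9}
  b7: DF={b8,b9}
  b8: DF={b9}
  b9: DF={b5}

φ for r: defs {b0,b2,b4,b5,b6,b7,b8,b9}
  DF⁺ = {b2,b5,b8,b9}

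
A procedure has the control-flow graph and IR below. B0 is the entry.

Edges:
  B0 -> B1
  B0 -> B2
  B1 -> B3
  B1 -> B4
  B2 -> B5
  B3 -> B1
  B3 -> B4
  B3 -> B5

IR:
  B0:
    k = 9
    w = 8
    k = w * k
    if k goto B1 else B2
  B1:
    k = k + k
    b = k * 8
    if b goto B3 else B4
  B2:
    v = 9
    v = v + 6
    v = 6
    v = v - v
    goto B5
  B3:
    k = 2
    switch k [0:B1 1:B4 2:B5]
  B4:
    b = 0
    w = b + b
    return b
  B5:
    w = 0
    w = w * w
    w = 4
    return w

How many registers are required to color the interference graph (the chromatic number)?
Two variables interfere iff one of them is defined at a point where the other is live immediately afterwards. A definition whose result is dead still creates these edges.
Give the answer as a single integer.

Answer: 2

Analysis:
Block summaries:
  B0 def {k,w} use ∅
  B1 def {b,k} use {k}
  B2 def {v} use ∅
  B3 def {k} use ∅
  B4 def {b,w} use ∅
  B5 def {w} use ∅

Backward fixpoint:
  B0: in=∅ out={k}
  B1: in={k} out=∅
  B2: in=∅ out=∅
  B3: in=∅ out={k}
  B4: in=∅ out=∅
  B5: in=∅ out=∅

Interference:
  b↔{w}
  k↔{w}
  v↔∅
  w↔{b,k}

Registers:
  clique {b,w} ⇒ need ≥ 2
  assign b→R1 k→R1 v→R0 w→R0 — no edge inside a register ⇒ χ ≤ 2
  χ = 2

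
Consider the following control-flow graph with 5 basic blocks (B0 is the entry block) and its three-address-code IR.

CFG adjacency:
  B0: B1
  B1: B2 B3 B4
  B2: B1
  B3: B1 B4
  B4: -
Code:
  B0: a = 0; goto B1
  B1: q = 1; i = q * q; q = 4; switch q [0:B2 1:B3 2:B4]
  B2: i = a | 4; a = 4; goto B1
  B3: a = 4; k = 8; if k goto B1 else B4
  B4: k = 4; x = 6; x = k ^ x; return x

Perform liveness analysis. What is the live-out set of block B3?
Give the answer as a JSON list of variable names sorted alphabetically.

Per-block:
  B0: def={a} ue=∅
  B1: def={i,q} ue=∅
  B2: def={a,i} ue={a}
  B3: def={a,k} ue=∅
  B4: def={k,x} ue=∅

Backward fixpoint:
  live B0: ∅→{a}
  live B1: {a}→{a}
  live B2: {a}→{a}
  live B3: ∅→{a}
  live B4: ∅→∅

live-out(B3) = ["a"]

Answer: ["a"]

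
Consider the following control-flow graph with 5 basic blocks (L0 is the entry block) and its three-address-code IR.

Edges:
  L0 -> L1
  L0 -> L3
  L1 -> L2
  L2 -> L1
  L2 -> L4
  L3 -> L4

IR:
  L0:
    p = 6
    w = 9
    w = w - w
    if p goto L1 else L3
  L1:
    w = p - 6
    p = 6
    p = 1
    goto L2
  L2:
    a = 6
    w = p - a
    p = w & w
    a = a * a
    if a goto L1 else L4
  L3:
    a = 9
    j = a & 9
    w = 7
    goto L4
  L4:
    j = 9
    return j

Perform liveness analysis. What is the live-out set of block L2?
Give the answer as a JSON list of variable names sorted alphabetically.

Block summaries:
  L0: {p,w} / ∅
  L1: {p,w} / {p}
  L2: {a,p,w} / {p}
  L3: {a,j,w} / ∅
  L4: {j} / ∅

Backward fixpoint:
  L0 li=∅ lo={p}
  L1 li={p} lo={p}
  L2 li={p} lo={p}
  L3 li=∅ lo=∅
  L4 li=∅ lo=∅

live-out(L2) = ["p"]

Answer: ["p"]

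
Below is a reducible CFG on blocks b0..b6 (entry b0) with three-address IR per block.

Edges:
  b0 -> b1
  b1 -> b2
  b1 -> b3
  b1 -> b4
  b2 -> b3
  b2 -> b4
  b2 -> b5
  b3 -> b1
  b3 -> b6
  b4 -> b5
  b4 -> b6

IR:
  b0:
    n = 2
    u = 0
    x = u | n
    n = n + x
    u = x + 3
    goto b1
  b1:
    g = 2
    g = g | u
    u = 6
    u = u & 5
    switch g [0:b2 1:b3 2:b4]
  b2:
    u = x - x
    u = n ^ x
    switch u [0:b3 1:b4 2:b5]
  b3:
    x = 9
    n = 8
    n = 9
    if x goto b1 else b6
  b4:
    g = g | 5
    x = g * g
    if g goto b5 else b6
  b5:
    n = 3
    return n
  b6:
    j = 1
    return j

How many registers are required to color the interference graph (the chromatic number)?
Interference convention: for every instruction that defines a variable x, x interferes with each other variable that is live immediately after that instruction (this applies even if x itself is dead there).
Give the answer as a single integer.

Per-block:
  b0 def {n,u,x} use ∅
  b1 def {g,u} use {u}
  b2 def {u} use {n,x}
  b3 def {n,x} use ∅
  b4 def {g,x} use {g}
  b5 def {n} use ∅
  b6 def {j} use ∅

Liveness:
  b0: in=∅ out={n,u,x}
  b1: in={n,u,x} out={g,n,u,x}
  b2: in={g,n,x} out={g,u}
  b3: in={u} out={n,u,x}
  b4: in={g} out=∅
  b5: in=∅ out=∅
  b6: in=∅ out=∅

Conflict graph:
  g — {n,u,x}
  j — ∅
  n — {g,u,x}
  u — {g,n,x}
  x — {g,n,u}

Chromatic number:
  clique {g,n,u,x} ⇒ need ≥ 4
  4-colouring: r0={g,j}  r1={n}  r2={u}  r3={x}
  χ = 4

Answer: 4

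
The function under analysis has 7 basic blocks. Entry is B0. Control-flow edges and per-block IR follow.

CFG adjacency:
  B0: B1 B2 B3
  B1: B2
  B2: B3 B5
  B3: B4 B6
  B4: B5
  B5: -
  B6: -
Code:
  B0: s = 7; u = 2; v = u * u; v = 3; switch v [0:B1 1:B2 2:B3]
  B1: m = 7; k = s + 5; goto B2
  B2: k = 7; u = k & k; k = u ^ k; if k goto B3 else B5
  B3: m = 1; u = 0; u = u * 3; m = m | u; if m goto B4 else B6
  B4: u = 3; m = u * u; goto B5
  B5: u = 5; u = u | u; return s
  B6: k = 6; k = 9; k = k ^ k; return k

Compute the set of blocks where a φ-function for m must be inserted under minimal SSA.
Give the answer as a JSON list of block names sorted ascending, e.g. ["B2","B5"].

Answer: ["B2", "B3", "B5"]

Analysis:
idom tree: B1←B0 B2←B0 B3←B0 B4←B3 B5←B0 B6←B3
Dom at joins:
  B2: preds {B0,B1}: {B0} ∩ {B0,B1} = {B0}; idom=B0
  B3: preds {B0,B2}: {B0} ∩ {B0,B2} = {B0}; idom=B0
  B5: preds {B2,B4}: {B0,B2} ∩ {B0,B3,B4} = {B0}; idom=B0

DF walk-up:
  B2←B0: walk · to B0
  B2←B1: walk B1 to B0
  B3←B0: walk · to B0
  B3←B2: walk B2 to B0
  B5←B2: walk B2 to B0
  B5←B4: walk B4→B3 to B0
  B0: DF=∅
  B1: DF={B2}
  B2: DF={B3,B5}
  B3: DF={B5}
  B4: DF={B5}
  B5: DF=∅
  B6: DF=∅

φ for m: defs {B1,B3,B4}
  DF⁺ = {B2,B3,B5}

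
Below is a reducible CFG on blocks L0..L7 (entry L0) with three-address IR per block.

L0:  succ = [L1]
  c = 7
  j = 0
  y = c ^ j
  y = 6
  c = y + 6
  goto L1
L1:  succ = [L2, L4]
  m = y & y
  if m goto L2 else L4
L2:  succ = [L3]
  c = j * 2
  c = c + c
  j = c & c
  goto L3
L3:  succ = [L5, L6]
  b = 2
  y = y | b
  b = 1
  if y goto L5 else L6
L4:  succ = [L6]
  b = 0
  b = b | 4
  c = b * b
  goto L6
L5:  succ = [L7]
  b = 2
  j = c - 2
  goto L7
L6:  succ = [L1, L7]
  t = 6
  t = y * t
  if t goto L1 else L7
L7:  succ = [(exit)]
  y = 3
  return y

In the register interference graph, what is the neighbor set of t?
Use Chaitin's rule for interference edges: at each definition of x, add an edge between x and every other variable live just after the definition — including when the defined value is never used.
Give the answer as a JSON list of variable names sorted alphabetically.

Answer: ["j", "y"]

Analysis:
Per-block:
  L0: def={c,j,y} ue=∅
  L1: def={m} ue={y}
  L2: def={c,j} ue={j}
  L3: def={b,y} ue={y}
  L4: def={b,c} ue=∅
  L5: def={b,j} ue={c}
  L6: def={t} ue={y}
  L7: def={y} ue=∅

Liveness:
  L0 li=∅ lo={j,y}
  L1 li={j,y} lo={j,y}
  L2 li={j,y} lo={c,j,y}
  L3 li={c,j,y} lo={c,j,y}
  L4 li={j,y} lo={j,y}
  L5 li={c} lo=∅
  L6 li={j,y} lo={j,y}
  L7 li=∅ lo=∅

Interference:
  b: {c,j,y}
  c: {b,j,y}
  j: {b,c,m,t,y}
  m: {j,y}
  t: {j,y}
  y: {b,c,j,m,t}

N(t) = ["j", "y"]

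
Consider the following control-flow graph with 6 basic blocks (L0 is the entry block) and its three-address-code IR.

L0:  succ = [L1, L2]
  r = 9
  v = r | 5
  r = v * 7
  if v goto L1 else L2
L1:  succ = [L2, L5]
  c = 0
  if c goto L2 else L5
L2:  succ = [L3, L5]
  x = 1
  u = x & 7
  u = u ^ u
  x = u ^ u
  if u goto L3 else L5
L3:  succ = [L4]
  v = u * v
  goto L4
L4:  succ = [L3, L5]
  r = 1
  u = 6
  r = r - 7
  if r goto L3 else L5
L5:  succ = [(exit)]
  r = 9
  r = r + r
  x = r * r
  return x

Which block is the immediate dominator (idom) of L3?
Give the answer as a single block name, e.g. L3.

idom tree: L1←L0 L2←L0 L3←L2 L4←L3 L5←L0
Dom at joins:
  L2: preds {L0,L1}: {L0} ∩ {L0,L1} = {L0}; idom=L0
  L3: preds {L2,L4}: {L0,L2} ∩ {L0,L2,L3,L4} = {L0,L2}; idom=L2
  L5: preds {L1,L2,L4}: {L0,L1} ∩ {L0,L2} ∩ {L0,L2,L3,L4} = {L0}; idom=L0

idom(L3) = L2

Answer: L2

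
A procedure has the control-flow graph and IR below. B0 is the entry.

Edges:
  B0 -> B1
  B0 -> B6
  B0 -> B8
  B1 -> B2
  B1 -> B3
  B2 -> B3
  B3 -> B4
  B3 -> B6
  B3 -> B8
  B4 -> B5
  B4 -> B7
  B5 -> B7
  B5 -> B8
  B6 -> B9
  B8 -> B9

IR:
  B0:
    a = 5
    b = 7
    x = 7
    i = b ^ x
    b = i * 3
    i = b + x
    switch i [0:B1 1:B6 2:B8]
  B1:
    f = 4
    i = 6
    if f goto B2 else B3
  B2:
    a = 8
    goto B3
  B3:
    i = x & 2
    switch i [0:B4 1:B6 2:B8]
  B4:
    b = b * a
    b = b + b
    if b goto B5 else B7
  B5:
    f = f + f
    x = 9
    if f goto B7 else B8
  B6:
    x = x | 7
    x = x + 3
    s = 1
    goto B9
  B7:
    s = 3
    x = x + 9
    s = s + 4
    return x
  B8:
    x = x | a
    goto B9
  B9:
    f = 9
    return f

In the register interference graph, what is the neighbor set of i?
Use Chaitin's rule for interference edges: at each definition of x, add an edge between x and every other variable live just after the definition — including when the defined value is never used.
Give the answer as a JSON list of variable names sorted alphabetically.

Answer: ["a", "b", "f", "x"]

Working:
Per-block:
  B0: {a,b,i,x} / ∅
  B1: {f,i} / ∅
  B2: {a} / ∅
  B3: {i} / {x}
  B4: {b} / {a,b}
  B5: {f,x} / {f}
  B6: {s,x} / {x}
  B7: {s,x} / {x}
  B8: {x} / {a,x}
  B9: {f} / ∅

Liveness:
  live B0: ∅→{a,b,x}
  live B1: {a,b,x}→{a,b,f,x}
  live B2: {b,f,x}→{a,b,f,x}
  live B3: {a,b,f,x}→{a,b,f,x}
  live B4: {a,b,f,x}→{a,f,x}
  live B5: {a,f}→{a,x}
  live B6: {x}→∅
  live B7: {x}→∅
  live B8: {a,x}→∅
  live B9: ∅→∅

Conflict graph:
  a — {b,f,i,x}
  b — {a,f,i,x}
  f — {a,b,i,x}
  i — {a,b,f,x}
  s — {x}
  x — {a,b,f,i,s}

N(i) = ["a", "b", "f", "x"]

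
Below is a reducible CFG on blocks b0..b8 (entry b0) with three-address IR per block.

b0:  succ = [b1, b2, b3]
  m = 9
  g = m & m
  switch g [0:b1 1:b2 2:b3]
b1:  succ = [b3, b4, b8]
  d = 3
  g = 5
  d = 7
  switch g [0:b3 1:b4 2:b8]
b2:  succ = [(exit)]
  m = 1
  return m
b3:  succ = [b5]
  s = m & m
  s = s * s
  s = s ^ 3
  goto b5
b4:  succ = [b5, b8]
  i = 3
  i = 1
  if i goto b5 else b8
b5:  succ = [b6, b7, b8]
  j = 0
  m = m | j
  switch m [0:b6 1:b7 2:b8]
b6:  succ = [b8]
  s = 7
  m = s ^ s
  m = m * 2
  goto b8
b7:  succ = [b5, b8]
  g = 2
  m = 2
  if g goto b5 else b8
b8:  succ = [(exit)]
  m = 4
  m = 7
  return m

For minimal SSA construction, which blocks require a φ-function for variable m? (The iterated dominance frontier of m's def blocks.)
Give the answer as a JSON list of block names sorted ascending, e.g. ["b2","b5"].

idom tree: b1←b0 b2←b0 b3←b0 b4←b1 b5←b0 b6←b5 b7←b5 b8←b0
Join-block Dom:
  b3: preds {b0,b1}: {b0} ∩ {b0,b1} = {b0}; idom=b0
  b5: preds {b3,b4,b7}: {b0,b3} ∩ {b0,b1,b4} ∩ {b0,b5,b7} = {b0}; idom=b0
  b8: preds {b1,b4,b5,b6,b7}: {b0,b1} ∩ {b0,b1,b4} ∩ {b0,b5} ∩ {b0,b5,b6} ∩ {b0,b5,b7} = {b0}; idom=b0

DF derivation:
  join b3 pred b0: · stop@b0
  join b3 pred b1: b1 stop@b0
  join b5 pred b3: b3 stop@b0
  join b5 pred b4: b4→b1 stop@b0
  join b5 pred b7: b7→b5 stop@b0
  join b8 pred b1: b1 stop@b0
  join b8 pred b4: b4→b1 stop@b0
  join b8 pred b5: b5 stop@b0
  join b8 pred b6: b6→b5 stop@b0
  join b8 pred b7: b7→b5 stop@b0
  b0 → ∅
  b1 → {b3,b5,b8}
  b2 → ∅
  b3 → {b5}
  b4 → {b5,b8}
  b5 → {b5,b8}
  b6 → {b8}
  b7 → {b5,b8}
  b8 → ∅

φ for m: defs {b0,b2,b5,b6,b7,b8}
  DF⁺ = {b5,b8}

Answer: ["b5", "b8"]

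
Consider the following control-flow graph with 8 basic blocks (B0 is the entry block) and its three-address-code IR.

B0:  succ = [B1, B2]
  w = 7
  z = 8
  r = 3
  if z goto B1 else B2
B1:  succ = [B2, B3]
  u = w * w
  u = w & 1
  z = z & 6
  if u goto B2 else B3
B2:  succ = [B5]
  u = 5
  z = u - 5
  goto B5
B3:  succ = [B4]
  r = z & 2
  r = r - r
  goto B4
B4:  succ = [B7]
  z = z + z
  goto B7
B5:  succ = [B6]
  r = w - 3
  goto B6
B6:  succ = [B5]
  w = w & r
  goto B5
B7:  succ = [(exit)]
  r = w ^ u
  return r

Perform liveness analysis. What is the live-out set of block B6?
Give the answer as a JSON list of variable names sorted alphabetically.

Answer: ["w"]

Analysis:
Block summaries:
  B0 def {r,w,z} use ∅
  B1 def {u,z} use {w,z}
  B2 def {u,z} use ∅
  B3 def {r} use {z}
  B4 def {z} use {z}
  B5 def {r} use {w}
  B6 def {w} use {r,w}
  B7 def {r} use {u,w}

Live sets:
  B0: in=∅ out={w,z}
  B1: in={w,z} out={u,w,z}
  B2: in={w} out={w}
  B3: in={u,w,z} out={u,w,z}
  B4: in={u,w,z} out={u,w}
  B5: in={w} out={r,w}
  B6: in={r,w} out={w}
  B7: in={u,w} out=∅

live-out(B6) = ["w"]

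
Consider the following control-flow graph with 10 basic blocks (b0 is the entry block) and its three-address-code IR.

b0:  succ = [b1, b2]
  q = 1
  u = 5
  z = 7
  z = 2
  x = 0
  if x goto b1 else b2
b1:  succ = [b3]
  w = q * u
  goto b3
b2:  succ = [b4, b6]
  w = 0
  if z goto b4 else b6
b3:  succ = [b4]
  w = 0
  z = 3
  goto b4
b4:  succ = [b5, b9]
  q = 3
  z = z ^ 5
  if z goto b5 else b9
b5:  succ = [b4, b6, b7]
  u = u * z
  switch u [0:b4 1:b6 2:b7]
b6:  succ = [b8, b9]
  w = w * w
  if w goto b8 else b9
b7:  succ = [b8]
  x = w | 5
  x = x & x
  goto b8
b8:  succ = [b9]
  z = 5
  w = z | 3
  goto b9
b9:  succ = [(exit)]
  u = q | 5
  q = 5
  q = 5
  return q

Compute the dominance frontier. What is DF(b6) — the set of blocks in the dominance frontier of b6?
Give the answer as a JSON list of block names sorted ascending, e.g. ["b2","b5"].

idom tree: b1←b0 b2←b0 b3←b1 b4←b0 b5←b4 b6←b0 b7←b5 b8←b0 b9←b0
Dom∩ at merges:
  b4: preds {b2,b3,b5}: {b0,b2} ∩ {b0,b1,b3} ∩ {b0,b4,b5} = {b0}; idom=b0
  b6: preds {b2,b5}: {b0,b2} ∩ {b0,b4,b5} = {b0}; idom=b0
  b8: preds {b6,b7}: {b0,b6} ∩ {b0,b4,b5,b7} = {b0}; idom=b0
  b9: preds {b4,b6,b8}: {b0,b4} ∩ {b0,b6} ∩ {b0,b8} = {b0}; idom=b0

Frontier:
  join b4 pred b2: b2 stop@b0
  join b4 pred b3: b3→b1 stop@b0
  join b4 pred b5: b5→b4 stop@b0
  join b6 pred b2: b2 stop@b0
  join b6 pred b5: b5→b4 stop@b0
  join b8 pred b6: b6 stop@b0
  join b8 pred b7: b7→b5→b4 stop@b0
  join b9 pred b4: b4 stop@b0
  join b9 pred b6: b6 stop@b0
  join b9 pred b8: b8 stop@b0
  b0: DF=∅
  b1: DF={b4}
  b2: DF={b4,b6}
  b3: DF={b4}
  b4: DF={b4,b6,b8,b9}
  b5: DF={b4,b6,b8}
  b6: DF={b8,b9}
  b7: DF={b8}
  b8: DF={b9}
  b9: DF=∅

DF(b6) = ["b8", "b9"]

Answer: ["b8", "b9"]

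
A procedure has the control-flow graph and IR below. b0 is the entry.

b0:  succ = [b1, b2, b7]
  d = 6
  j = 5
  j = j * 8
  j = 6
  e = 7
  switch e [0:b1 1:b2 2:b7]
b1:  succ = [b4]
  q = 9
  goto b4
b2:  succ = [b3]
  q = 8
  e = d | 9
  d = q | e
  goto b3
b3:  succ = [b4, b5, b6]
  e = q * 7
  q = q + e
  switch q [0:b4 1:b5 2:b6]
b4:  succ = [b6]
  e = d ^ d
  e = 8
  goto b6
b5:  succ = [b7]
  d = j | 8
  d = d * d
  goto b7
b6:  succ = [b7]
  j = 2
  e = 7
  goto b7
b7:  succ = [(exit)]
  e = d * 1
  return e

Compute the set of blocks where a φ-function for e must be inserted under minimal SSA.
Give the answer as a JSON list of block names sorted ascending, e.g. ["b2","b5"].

Answer: ["b4", "b6", "b7"]

Working:
idom tree: b1←b0 b2←b0 b3←b2 b4←b0 b5←b3 b6←b0 b7←b0
Dom∩ at merges:
  b4: preds {b1,b3}: {b0,b1} ∩ {b0,b2,b3} = {b0}; idom=b0
  b6: preds {b3,b4}: {b0,b2,b3} ∩ {b0,b4} = {b0}; idom=b0
  b7: preds {b0,b5,b6}: {b0} ∩ {b0,b2,b3,b5} ∩ {b0,b6} = {b0}; idom=b0

DF walk-up:
  b4←b1: walk b1 to b0
  b4←b3: walk b3→b2 to b0
  b6←b3: walk b3→b2 to b0
  b6←b4: walk b4 to b0
  b7←b0: walk · to b0
  b7←b5: walk b5→b3→b2 to b0
  b7←b6: walk b6 to b0
  b0: DF=∅
  b1: DF={b4}
  b2: DF={b4,b6,b7}
  b3: DF={b4,b6,b7}
  b4: DF={b6}
  b5: DF={b7}
  b6: DF={b7}
  b7: DF=∅

φ for e: defs {b0,b2,b3,b4,b6,b7}
  DF⁺ = {b4,b6,b7}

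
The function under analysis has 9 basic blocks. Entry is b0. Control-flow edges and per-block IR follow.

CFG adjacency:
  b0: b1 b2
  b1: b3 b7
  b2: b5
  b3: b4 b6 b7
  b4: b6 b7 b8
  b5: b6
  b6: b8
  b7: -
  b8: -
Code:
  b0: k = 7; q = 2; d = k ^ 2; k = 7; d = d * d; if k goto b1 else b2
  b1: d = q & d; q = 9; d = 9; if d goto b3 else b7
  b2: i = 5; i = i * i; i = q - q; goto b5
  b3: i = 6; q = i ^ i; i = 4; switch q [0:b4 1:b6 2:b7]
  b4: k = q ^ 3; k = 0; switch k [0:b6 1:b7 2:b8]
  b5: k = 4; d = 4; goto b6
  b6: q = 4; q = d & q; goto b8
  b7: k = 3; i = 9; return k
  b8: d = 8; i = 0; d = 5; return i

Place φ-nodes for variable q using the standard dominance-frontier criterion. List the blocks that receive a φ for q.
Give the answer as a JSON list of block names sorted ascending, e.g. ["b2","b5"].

idom tree: b1←b0 b2←b0 b3←b1 b4←b3 b5←b2 b6←b0 b7←b1 b8←b0
Dom at joins:
  b6: preds {b3,b4,b5}: {b0,b1,b3} ∩ {b0,b1,b3,b4} ∩ {b0,b2,b5} = {b0}; idom=b0
  b7: preds {b1,b3,b4}: {b0,b1} ∩ {b0,b1,b3} ∩ {b0,b1,b3,b4} = {b0,b1}; idom=b1
  b8: preds {b4,b6}: {b0,b1,b3,b4} ∩ {b0,b6} = {b0}; idom=b0

DF derivation:
  b6←b3: walk b3→b1 to b0
  b6←b4: walk b4→b3→b1 to b0
  b6←b5: walk b5→b2 to b0
  b7←b1: walk · to b1
  b7←b3: walk b3 to b1
  b7←b4: walk b4→b3 to b1
  b8←b4: walk b4→b3→b1 to b0
  b8←b6: walk b6 to b0
  b0: DF=∅
  b1: DF={b6,b8}
  b2: DF={b6}
  b3: DF={b6,b7,b8}
  b4: DF={b6,b7,b8}
  b5: DF={b6}
  b6: DF={b8}
  b7: DF=∅
  b8: DF=∅

φ for q: defs {b0,b1,b3,b6}
  DF⁺ = {b6,b7,b8}

Answer: ["b6", "b7", "b8"]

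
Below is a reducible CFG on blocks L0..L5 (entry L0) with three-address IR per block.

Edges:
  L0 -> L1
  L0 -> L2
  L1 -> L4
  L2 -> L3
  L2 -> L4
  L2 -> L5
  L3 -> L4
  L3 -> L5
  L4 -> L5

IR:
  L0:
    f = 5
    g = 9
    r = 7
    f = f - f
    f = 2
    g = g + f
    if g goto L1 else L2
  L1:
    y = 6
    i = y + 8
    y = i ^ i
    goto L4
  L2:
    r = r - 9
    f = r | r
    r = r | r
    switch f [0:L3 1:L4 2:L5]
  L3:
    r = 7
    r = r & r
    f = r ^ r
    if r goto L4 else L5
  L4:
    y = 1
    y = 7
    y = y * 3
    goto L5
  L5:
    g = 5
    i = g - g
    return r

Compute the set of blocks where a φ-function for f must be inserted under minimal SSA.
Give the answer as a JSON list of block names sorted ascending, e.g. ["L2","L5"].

Answer: ["L4", "L5"]

Working:
idom tree: L1←L0 L2←L0 L3←L2 L4←L0 L5←L0
Join-block Dom:
  L4: preds {L1,L2,L3}: {L0,L1} ∩ {L0,L2} ∩ {L0,L2,L3} = {L0}; idom=L0
  L5: preds {L2,L3,L4}: {L0,L2} ∩ {L0,L2,L3} ∩ {L0,L4} = {L0}; idom=L0

DF walk-up:
  L4←L1: walk L1 to L0
  L4←L2: walk L2 to L0
  L4←L3: walk L3→L2 to L0
  L5←L2: walk L2 to L0
  L5←L3: walk L3→L2 to L0
  L5←L4: walk L4 to L0
  DF(L0)=∅
  DF(L1)={L4}
  DF(L2)={L4,L5}
  DF(L3)={L4,L5}
  DF(L4)={L5}
  DF(L5)=∅

φ for f: defs {L0,L2,L3}
  DF⁺ = {L4,L5}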